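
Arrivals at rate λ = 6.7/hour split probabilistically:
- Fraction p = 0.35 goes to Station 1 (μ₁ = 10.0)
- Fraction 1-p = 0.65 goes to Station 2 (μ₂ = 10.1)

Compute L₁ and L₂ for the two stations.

Effective rates: λ₁ = 6.7×0.35 = 2.345, λ₂ = 6.7×0.65 = 4.355
Station 1: ρ₁ = 2.345/10.0 = 0.2345, L₁ = ρ₁/(1-ρ₁) = 0.2345/(1-0.2345) = 0.3063
Station 2: ρ₂ = 4.355/10.1 = 0.4312, L₂ = ρ₂/(1-ρ₂) = 0.4312/(1-0.4312) = 0.7581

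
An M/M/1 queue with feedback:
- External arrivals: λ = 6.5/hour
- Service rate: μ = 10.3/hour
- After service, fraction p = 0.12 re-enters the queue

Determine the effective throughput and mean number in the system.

Effective arrival rate: λ_eff = λ/(1-p) = 6.5/(1-0.12) = 6.5/0.88 = 7.38636
ρ = λ_eff/μ = 7.38636/10.3 = 0.71712
L = ρ/(1-ρ) = 0.71712/(1-0.71712) = 2.5351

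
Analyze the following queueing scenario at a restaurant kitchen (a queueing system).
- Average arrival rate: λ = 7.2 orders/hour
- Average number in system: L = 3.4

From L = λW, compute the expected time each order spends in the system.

Little's Law: L = λW, so W = L/λ
W = 3.4/7.2 = 0.4722 hours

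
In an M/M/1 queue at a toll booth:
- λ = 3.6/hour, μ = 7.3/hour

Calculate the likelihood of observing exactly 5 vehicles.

ρ = λ/μ = 3.6/7.3 = 0.49315
P(n) = (1-ρ)ρⁿ
P(5) = (1-0.49315) × 0.49315^5
P(5) = 0.50685 × 0.029167
P(5) = 0.01478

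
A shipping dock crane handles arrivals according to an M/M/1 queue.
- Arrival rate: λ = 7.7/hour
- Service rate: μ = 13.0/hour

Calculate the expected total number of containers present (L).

ρ = λ/μ = 7.7/13.0 = 0.5923
For M/M/1: L = λ/(μ-λ)
L = 7.7/(13.0-7.7) = 7.7/5.30
L = 1.4528 containers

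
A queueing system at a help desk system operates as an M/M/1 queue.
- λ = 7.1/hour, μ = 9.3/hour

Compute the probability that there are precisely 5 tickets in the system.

ρ = λ/μ = 7.1/9.3 = 0.76344
P(n) = (1-ρ)ρⁿ
P(5) = (1-0.76344) × 0.76344^5
P(5) = 0.2366 × 0.2593
P(5) = 0.06135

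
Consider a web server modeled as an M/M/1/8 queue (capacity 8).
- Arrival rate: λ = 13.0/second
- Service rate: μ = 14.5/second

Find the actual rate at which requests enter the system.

ρ = λ/μ = 13.0/14.5 = 0.89655
P₀ = (1-ρ)/(1-ρ^(K+1)) = (1-0.89655)/(1-0.89655^9) = 0.10345/0.62574 = 0.1653
P_K = P₀×ρ^K = 0.16532 × 0.89655^8 = 0.16532 × 0.41744 = 0.06901
λ_eff = λ(1-P_K) = 13.0 × (1 - 0.069014) = 13.0 × 0.930986 = 12.1028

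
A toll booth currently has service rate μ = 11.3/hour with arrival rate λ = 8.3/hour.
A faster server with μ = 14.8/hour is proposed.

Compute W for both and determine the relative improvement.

System 1: ρ₁ = 8.3/11.3 = 0.7345, W₁ = 1/(11.3-8.3) = 0.333333
System 2: ρ₂ = 8.3/14.8 = 0.5608, W₂ = 1/(14.8-8.3) = 0.153846
Improvement: (W₁-W₂)/W₁ = (0.333333-0.153846)/0.333333 = 53.85%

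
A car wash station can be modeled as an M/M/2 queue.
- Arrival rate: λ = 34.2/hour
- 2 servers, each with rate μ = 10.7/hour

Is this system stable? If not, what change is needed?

Stability requires ρ = λ/(cμ) < 1
ρ = 34.2/(2 × 10.7) = 34.2/21.40 = 1.5981
Since 1.5981 ≥ 1, the system is UNSTABLE.
Need c > λ/μ = 34.2/10.7 = 3.20.
Minimum servers needed: c = 4.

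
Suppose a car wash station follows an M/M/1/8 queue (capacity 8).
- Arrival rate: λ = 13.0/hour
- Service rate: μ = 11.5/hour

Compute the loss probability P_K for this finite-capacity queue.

ρ = λ/μ = 13.0/11.5 = 1.13043
P₀ = (1-ρ)/(1-ρ^(K+1)) = (1-1.13043)/(1-1.13043^9) = -0.13043/-2.0143 = 0.06475
P_K = P₀×ρ^K = 0.06475 × 1.13043^8 = 0.06475 × 2.6665 = 0.1727
Blocking probability = 17.27%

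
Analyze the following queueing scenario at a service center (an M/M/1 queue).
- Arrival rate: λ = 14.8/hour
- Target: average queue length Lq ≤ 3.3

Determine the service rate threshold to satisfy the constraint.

For M/M/1: Lq = λ²/(μ(μ-λ))
Need Lq ≤ 3.3, i.e. μ(μ-λ) ≥ λ²/3.3
μ² - 14.8μ - 219.04/3.3 ≥ 0  →  μ² - 14.8μ - 66.37576 ≥ 0
Quadratic formula (positive root): μ = [λ + √(λ² + 4×66.37576)]/2
Discriminant: 219.04 + 4×66.37576 = 484.5430, √484.5430 = 22.0123
μ ≥ (14.8 + 22.0123)/2 = 18.4062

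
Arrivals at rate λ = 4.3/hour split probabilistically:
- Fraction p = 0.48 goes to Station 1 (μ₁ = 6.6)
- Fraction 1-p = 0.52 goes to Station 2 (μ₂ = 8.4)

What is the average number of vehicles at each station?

Effective rates: λ₁ = 4.3×0.48 = 2.064, λ₂ = 4.3×0.52 = 2.236
Station 1: ρ₁ = 2.064/6.6 = 0.3127, L₁ = ρ₁/(1-ρ₁) = 0.3127/(1-0.3127) = 0.4550
Station 2: ρ₂ = 2.236/8.4 = 0.2662, L₂ = ρ₂/(1-ρ₂) = 0.2662/(1-0.2662) = 0.3628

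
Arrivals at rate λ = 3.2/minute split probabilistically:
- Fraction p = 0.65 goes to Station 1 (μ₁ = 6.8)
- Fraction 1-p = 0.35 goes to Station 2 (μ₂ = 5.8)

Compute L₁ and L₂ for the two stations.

Effective rates: λ₁ = 3.2×0.65 = 2.08, λ₂ = 3.2×0.35 = 1.12
Station 1: ρ₁ = 2.08/6.8 = 0.3059, L₁ = ρ₁/(1-ρ₁) = 0.3059/(1-0.3059) = 0.4407
Station 2: ρ₂ = 1.12/5.8 = 0.1931, L₂ = ρ₂/(1-ρ₂) = 0.1931/(1-0.1931) = 0.2393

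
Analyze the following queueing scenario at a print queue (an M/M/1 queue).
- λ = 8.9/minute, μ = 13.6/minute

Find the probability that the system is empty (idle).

ρ = λ/μ = 8.9/13.6 = 0.6544
P(0) = 1 - ρ = 1 - 0.6544 = 0.3456
The server is idle 34.56% of the time.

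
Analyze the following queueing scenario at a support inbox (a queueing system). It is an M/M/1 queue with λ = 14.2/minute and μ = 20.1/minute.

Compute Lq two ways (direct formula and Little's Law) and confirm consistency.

Method 1 (direct): Lq = λ²/(μ(μ-λ)) = 201.64/(20.1 × 5.90) = 1.7003

Method 2 (Little's Law):
W = 1/(μ-λ) = 1/5.90 = 0.16949
Wq = W - 1/μ = 0.16949 - 0.049751 = 0.11974
Lq = λWq = 14.2 × 0.11974 = 1.7003 ✔ (matches Method 1)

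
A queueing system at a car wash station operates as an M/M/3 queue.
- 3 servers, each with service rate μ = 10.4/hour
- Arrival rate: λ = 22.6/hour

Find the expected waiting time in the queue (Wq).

Traffic intensity: ρ = λ/(cμ) = 22.6/(3×10.4) = 0.7244
Since ρ = 0.7244 < 1, system is stable.
Offered load a = λ/μ = cρ = 22.6/10.4 = 2.1731
P₀ = [ Σₙ₌₀^2 aⁿ/n! + a^3/(3!(1-ρ)) ]⁻¹
Σ = a^0/0! + a^1/1! + a^2/2! = 1.0000 + 2.1731 + 2.3611 = 5.5342
a^3/(3!(1-ρ)) = 10.2618/(6 × 0.27564) = 6.2048
P₀ = 1/(5.5342 + 6.2048) = 0.08519
Lq = P₀·a^3·ρ / (3!(1-ρ)²) = 0.085186 × 10.2618 × 0.72436 / (6 × 0.075978) = 1.3890
Wq = Lq/λ = 1.3890/22.6 = 0.06146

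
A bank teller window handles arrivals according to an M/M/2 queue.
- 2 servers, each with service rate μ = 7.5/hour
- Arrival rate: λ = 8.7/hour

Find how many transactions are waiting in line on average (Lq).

Traffic intensity: ρ = λ/(cμ) = 8.7/(2×7.5) = 0.5800
Since ρ = 0.5800 < 1, system is stable.
Offered load a = λ/μ = cρ = 8.7/7.5 = 1.1600
P₀ = [ Σₙ₌₀^1 aⁿ/n! + a^2/(2!(1-ρ)) ]⁻¹
Σ = a^0/0! + a^1/1! = 1.0000 + 1.1600 = 2.1600
a^2/(2!(1-ρ)) = 1.3456/(2 × 0.4200) = 1.6019
P₀ = 1/(2.1600 + 1.6019) = 0.2658
Lq = P₀·a^2·ρ / (2!(1-ρ)²) = 0.2658 × 1.3456 × 0.5800 / (2 × 0.1764) = 0.5880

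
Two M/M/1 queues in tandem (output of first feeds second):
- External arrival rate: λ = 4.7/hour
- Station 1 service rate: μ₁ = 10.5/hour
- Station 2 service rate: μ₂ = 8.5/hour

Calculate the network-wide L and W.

By Jackson's theorem, each station behaves as independent M/M/1.
Station 1: ρ₁ = 4.7/10.5 = 0.4476, L₁ = ρ₁/(1-ρ₁) = λ/(μ₁-λ) = 4.7/5.80 = 0.810345
Station 2: ρ₂ = 4.7/8.5 = 0.5529, L₂ = ρ₂/(1-ρ₂) = λ/(μ₂-λ) = 4.7/3.80 = 1.23684
Total: L = L₁ + L₂ = 0.810345 + 1.23684 = 2.0472
W = L/λ = 2.0472/4.7 = 0.4356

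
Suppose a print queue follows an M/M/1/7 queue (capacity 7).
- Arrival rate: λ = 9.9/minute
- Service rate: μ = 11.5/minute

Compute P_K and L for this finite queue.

ρ = λ/μ = 9.9/11.5 = 0.86087
P₀ = (1-ρ)/(1-ρ^(K+1)) = (1-0.86087)/(1-0.86087^8) = 0.1391/0.6984 = 0.1992
P_K = P₀×ρ^K = 0.19923 × 0.86087^7 = 0.19923 × 0.35040 = 0.06981
Blocking probability P_7 = 0.06981 (6.98%)
L = ρ[1 - (K+1)ρ^K + Kρ^(K+1)] / [(1-ρ)(1-ρ^(K+1))]
L = 0.86087 × (1 - 8×0.35040 + 7×0.30165) / ((1 - 0.86087) × (1 - 0.30165)) = 2.7320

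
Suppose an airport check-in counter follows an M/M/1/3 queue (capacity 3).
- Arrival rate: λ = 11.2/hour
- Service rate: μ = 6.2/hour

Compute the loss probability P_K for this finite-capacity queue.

ρ = λ/μ = 11.2/6.2 = 1.80645
P₀ = (1-ρ)/(1-ρ^(K+1)) = (1-1.80645)/(1-1.80645^4) = -0.80645/-9.6489 = 0.08358
P_K = P₀×ρ^K = 0.08358 × 1.80645^3 = 0.08358 × 5.8949 = 0.4927
Blocking probability = 49.27%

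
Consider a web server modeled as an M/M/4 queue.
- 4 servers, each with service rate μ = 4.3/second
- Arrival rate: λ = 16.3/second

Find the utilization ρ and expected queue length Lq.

Traffic intensity: ρ = λ/(cμ) = 16.3/(4×4.3) = 0.9477
Since ρ = 0.9477 < 1, system is stable.
Offered load a = λ/μ = cρ = 16.3/4.3 = 3.7907
P₀ = [ Σₙ₌₀^3 aⁿ/n! + a^4/(4!(1-ρ)) ]⁻¹
Σ = a^0/0! + a^1/1! + a^2/2! + a^3/3! = 1.0000 + 3.7907 + 7.1847 + 9.0783 = 21.0537
a^4/(4!(1-ρ)) = 206.4793/(24 × 0.05232558) = 164.4187
P₀ = 1/(21.0537 + 164.4187) = 0.005392
Lq = P₀·a^4·ρ / (4!(1-ρ)²) = 0.00539164 × 206.4793 × 0.947674 / (24 × 0.00273797) = 16.0552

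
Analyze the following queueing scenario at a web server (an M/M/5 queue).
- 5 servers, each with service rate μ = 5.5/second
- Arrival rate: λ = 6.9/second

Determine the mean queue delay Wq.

Traffic intensity: ρ = λ/(cμ) = 6.9/(5×5.5) = 0.2509
Since ρ = 0.2509 < 1, system is stable.
Offered load a = λ/μ = cρ = 6.9/5.5 = 1.2545
P₀ = [ Σₙ₌₀^4 aⁿ/n! + a^5/(5!(1-ρ)) ]⁻¹
Σ = a^0/0! + a^1/1! + a^2/2! + a^3/3! + a^4/4! = 1.00000 + 1.25455 + 0.786942 + 0.329085 + 0.103213 = 3.4738
a^5/(5!(1-ρ)) = 3.1076/(120 × 0.7491) = 0.03457
P₀ = 1/(3.4738 + 0.03457) = 0.2850
Lq = P₀·a^5·ρ / (5!(1-ρ)²) = 0.28503 × 3.1076 × 0.25091 / (120 × 0.56114) = 0.003301
Wq = Lq/λ = 0.0033006/6.9 = 0.0004783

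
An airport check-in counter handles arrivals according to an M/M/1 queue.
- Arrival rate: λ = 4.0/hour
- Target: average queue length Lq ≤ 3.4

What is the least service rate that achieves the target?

For M/M/1: Lq = λ²/(μ(μ-λ))
Need Lq ≤ 3.4, i.e. μ(μ-λ) ≥ λ²/3.4
μ² - 4.0μ - 16.00/3.4 ≥ 0  →  μ² - 4.0μ - 4.705882 ≥ 0
Quadratic formula (positive root): μ = [λ + √(λ² + 4×4.705882)]/2
Discriminant: 16.00 + 4×4.705882 = 34.82353, √34.82353 = 5.90115
μ ≥ (4.0 + 5.90115)/2 = 4.9506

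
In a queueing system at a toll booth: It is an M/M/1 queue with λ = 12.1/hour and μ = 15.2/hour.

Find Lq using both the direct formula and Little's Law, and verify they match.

Method 1 (direct): Lq = λ²/(μ(μ-λ)) = 146.41/(15.2 × 3.10) = 3.1072

Method 2 (Little's Law):
W = 1/(μ-λ) = 1/3.10 = 0.32258
Wq = W - 1/μ = 0.32258 - 0.065789 = 0.25679
Lq = λWq = 12.1 × 0.25679 = 3.1072 ✔ (matches Method 1)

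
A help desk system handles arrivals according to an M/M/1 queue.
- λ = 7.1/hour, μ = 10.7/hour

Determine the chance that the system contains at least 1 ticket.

ρ = λ/μ = 7.1/10.7 = 0.6636
P(N ≥ n) = ρⁿ
P(N ≥ 1) = 0.6636^1
P(N ≥ 1) = 0.6636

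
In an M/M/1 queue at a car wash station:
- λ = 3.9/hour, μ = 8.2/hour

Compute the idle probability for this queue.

ρ = λ/μ = 3.9/8.2 = 0.4756
P(0) = 1 - ρ = 1 - 0.4756 = 0.5244
The server is idle 52.44% of the time.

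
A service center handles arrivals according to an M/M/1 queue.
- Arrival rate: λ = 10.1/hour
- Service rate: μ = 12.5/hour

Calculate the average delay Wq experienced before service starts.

First, compute utilization: ρ = λ/μ = 10.1/12.5 = 0.8080
For M/M/1: Wq = λ/(μ(μ-λ))
Wq = 10.1/(12.5 × (12.5-10.1))
Wq = 10.1/(12.5 × 2.40)
Wq = 0.3367 hours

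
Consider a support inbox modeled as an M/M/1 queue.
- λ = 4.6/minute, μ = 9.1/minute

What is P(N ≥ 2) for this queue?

ρ = λ/μ = 4.6/9.1 = 0.5055
P(N ≥ n) = ρⁿ
P(N ≥ 2) = 0.5055^2
P(N ≥ 2) = 0.2555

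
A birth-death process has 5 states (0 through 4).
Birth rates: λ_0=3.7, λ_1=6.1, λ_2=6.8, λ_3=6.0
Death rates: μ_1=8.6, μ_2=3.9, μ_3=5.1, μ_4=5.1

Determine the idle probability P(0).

Ratios P(n)/P(0) = (λ₀···λₙ₋₁)/(μ₁···μₙ):
P(1)/P(0) = (3.7)/(8.6) = 0.430233
P(2)/P(0) = (3.7×6.1)/(8.6×3.9) = 0.672928
P(3)/P(0) = (3.7×6.1×6.8)/(8.6×3.9×5.1) = 0.897237
P(4)/P(0) = (3.7×6.1×6.8×6.0)/(8.6×3.9×5.1×5.1) = 1.05557

Normalization: ∑ P(n) = 1
P(0) × (1.00000 + 0.430233 + 0.672928 + 0.897237 + 1.05557) = 1
P(0) × 4.05597 = 1
P(0) = 1/4.05597 = 0.2466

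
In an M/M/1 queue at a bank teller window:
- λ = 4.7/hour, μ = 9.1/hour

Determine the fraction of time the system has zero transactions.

ρ = λ/μ = 4.7/9.1 = 0.5165
P(0) = 1 - ρ = 1 - 0.5165 = 0.4835
The server is idle 48.35% of the time.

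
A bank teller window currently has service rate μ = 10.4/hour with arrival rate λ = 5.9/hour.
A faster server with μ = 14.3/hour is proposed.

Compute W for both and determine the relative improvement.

System 1: ρ₁ = 5.9/10.4 = 0.5673, W₁ = 1/(10.4-5.9) = 0.22222
System 2: ρ₂ = 5.9/14.3 = 0.4126, W₂ = 1/(14.3-5.9) = 0.11905
Improvement: (W₁-W₂)/W₁ = (0.22222-0.11905)/0.22222 = 46.43%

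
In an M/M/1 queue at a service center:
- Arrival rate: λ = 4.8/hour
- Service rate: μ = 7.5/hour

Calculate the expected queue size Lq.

ρ = λ/μ = 4.8/7.5 = 0.6400
For M/M/1: Lq = λ²/(μ(μ-λ))
Lq = 23.04/(7.5 × 2.70)
Lq = 1.1378 customers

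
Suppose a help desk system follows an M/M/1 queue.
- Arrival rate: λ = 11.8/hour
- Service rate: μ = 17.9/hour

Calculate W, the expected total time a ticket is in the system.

First, compute utilization: ρ = λ/μ = 11.8/17.9 = 0.6592
For M/M/1: W = 1/(μ-λ)
W = 1/(17.9-11.8) = 1/6.10
W = 0.1639 hours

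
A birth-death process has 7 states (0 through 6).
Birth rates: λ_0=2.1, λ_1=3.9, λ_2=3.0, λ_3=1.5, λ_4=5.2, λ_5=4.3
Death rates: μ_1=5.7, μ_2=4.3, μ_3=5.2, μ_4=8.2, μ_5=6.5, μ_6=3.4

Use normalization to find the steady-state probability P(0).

Ratios P(n)/P(0) = (λ₀···λₙ₋₁)/(μ₁···μₙ):
P(1)/P(0) = (2.1)/(5.7) = 0.3684
P(2)/P(0) = (2.1×3.9)/(5.7×4.3) = 0.3341
P(3)/P(0) = (2.1×3.9×3.0)/(5.7×4.3×5.2) = 0.1928
P(4)/P(0) = (2.1×3.9×3.0×1.5)/(5.7×4.3×5.2×8.2) = 0.03526
P(5)/P(0) = (2.1×3.9×3.0×1.5×5.2)/(5.7×4.3×5.2×8.2×6.5) = 0.02821
P(6)/P(0) = (2.1×3.9×3.0×1.5×5.2×4.3)/(5.7×4.3×5.2×8.2×6.5×3.4) = 0.03568

Normalization: ∑ P(n) = 1
P(0) × (1.0000 + 0.3684 + 0.3341 + 0.1928 + 0.03526 + 0.02821 + 0.03568) = 1
P(0) × 1.9945 = 1
P(0) = 1/1.9945 = 0.5014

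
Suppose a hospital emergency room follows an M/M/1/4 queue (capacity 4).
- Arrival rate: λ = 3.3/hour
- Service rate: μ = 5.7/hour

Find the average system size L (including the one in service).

ρ = λ/μ = 3.3/5.7 = 0.57895
P₀ = (1-ρ)/(1-ρ^(K+1)) = (1-0.57895)/(1-0.57895^5) = 0.42105/0.93496 = 0.4503
P_K = P₀×ρ^K = 0.4503419 × 0.57895^4 = 0.4503419 × 0.1123477 = 0.05059
L = ρ[1 - (K+1)ρ^K + Kρ^(K+1)] / [(1-ρ)(1-ρ^(K+1))]
L = 0.57895 × (1 - 5×0.11235 + 4×0.065044) / ((1 - 0.57895) × (1 - 0.065044)) = 1.0272 patients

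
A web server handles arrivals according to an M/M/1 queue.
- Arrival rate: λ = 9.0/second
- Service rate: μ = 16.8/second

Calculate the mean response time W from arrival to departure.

First, compute utilization: ρ = λ/μ = 9.0/16.8 = 0.5357
For M/M/1: W = 1/(μ-λ)
W = 1/(16.8-9.0) = 1/7.80
W = 0.1282 seconds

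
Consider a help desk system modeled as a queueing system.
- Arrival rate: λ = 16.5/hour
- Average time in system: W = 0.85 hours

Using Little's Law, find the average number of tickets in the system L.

Little's Law: L = λW
L = 16.5 × 0.85 = 14.0250 tickets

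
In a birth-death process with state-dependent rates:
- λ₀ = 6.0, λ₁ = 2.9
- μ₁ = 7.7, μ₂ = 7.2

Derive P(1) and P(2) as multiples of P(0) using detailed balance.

Balance equations:
State 0: λ₀P₀ = μ₁P₁ → P₁ = (λ₀/μ₁)P₀ = (6.0/7.7)P₀ = 0.7792P₀
State 1: P₂ = (λ₀λ₁)/(μ₁μ₂)P₀ = (6.0×2.9)/(7.7×7.2)P₀ = 0.3139P₀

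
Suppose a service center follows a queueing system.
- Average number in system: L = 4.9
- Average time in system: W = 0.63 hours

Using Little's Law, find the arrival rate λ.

Little's Law: L = λW, so λ = L/W
λ = 4.9/0.63 = 7.7778 customers/hour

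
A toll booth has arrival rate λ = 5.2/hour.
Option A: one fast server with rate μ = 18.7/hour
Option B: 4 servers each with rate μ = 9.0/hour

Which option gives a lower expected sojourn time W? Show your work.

Option A: single server μ = 18.7 (M/M/1)
  ρ_A = 5.2/18.7 = 0.2781
  W_A = 1/(μ-λ) = 1/(18.7-5.2) = 1/13.50 = 0.07407

Option B: 4 servers μ = 9.0 (M/M/4)
  ρ_B = λ/(cμ) = 5.2/(4×9.0) = 0.1444
  Offered load a = λ/μ = cρ = 5.2/9.0 = 0.5778
  P₀ = [ Σₙ₌₀^3 aⁿ/n! + a^4/(4!(1-ρ)) ]⁻¹
  Σ = a^0/0! + a^1/1! + a^2/2! + a^3/3! = 1.0000 + 0.57778 + 0.16691 + 0.032146 = 1.7768
  a^4/(4!(1-ρ)) = 0.11144/(24 × 0.85556) = 0.005427
  P₀ = 1/(1.7768 + 0.005427) = 0.5611
  Lq = P₀·a^4·ρ / (4!(1-ρ)²) = 0.56108 × 0.11144 × 0.14444 / (24 × 0.73198) = 0.0005141
  Wq_B = Lq/λ = 0.0005141/5.2 = 0.00009887
  W_B = Wq_B + 1/μ = 0.00009887 + 0.1111 = 0.1112

Since W_A = 0.07407 < W_B = 0.1112, Option A (single fast server) has the shorter time in system.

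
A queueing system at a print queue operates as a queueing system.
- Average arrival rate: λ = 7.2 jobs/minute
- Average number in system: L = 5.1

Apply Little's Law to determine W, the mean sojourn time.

Little's Law: L = λW, so W = L/λ
W = 5.1/7.2 = 0.7083 minutes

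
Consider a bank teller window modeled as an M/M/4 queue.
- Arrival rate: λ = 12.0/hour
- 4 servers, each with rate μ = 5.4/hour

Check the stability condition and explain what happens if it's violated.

Stability requires ρ = λ/(cμ) < 1
ρ = 12.0/(4 × 5.4) = 12.0/21.60 = 0.5556
Since 0.5556 < 1, the system is STABLE.
The servers are busy 55.56% of the time.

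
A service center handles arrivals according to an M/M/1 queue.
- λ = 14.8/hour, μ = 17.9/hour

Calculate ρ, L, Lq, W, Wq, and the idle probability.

Step 1: ρ = λ/μ = 14.8/17.9 = 0.8268
Step 2: L = λ/(μ-λ) = 14.8/3.10 = 4.7742
Step 3: Lq = λ²/(μ(μ-λ)) = 219.04/(17.9×3.10) = 3.9474
Step 4: W = 1/(μ-λ) = 1/3.10 = 0.32258
Step 5: Wq = λ/(μ(μ-λ)) = 14.8/(17.9×3.10) = 0.2667
Step 6: P(0) = 1-ρ = 0.1732
Verify: L = λW = 14.8×0.32258 = 4.7742 ✔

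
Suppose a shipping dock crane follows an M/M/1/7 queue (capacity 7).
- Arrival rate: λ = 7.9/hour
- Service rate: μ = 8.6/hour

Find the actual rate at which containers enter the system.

ρ = λ/μ = 7.9/8.6 = 0.9186
P₀ = (1-ρ)/(1-ρ^(K+1)) = (1-0.9186)/(1-0.9186^8) = 0.08140/0.4930 = 0.1651
P_K = P₀×ρ^K = 0.16511 × 0.9186^7 = 0.16511 × 0.55193 = 0.09113
λ_eff = λ(1-P_K) = 7.9 × (1 - 0.09113) = 7.9 × 0.90887 = 7.1801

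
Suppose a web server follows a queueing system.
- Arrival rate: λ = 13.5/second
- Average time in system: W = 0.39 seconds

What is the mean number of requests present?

Little's Law: L = λW
L = 13.5 × 0.39 = 5.2650 requests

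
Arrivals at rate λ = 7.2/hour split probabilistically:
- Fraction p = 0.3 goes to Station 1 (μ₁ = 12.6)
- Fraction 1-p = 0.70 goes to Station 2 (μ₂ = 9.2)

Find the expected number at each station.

Effective rates: λ₁ = 7.2×0.3 = 2.16, λ₂ = 7.2×0.70 = 5.04
Station 1: ρ₁ = 2.16/12.6 = 0.1714, L₁ = ρ₁/(1-ρ₁) = 0.1714/(1-0.1714) = 0.2069
Station 2: ρ₂ = 5.04/9.2 = 0.547826, L₂ = ρ₂/(1-ρ₂) = 0.547826/(1-0.547826) = 1.2115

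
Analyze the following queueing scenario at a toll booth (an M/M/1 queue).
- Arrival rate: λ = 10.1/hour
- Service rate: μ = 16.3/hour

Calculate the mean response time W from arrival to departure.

First, compute utilization: ρ = λ/μ = 10.1/16.3 = 0.6196
For M/M/1: W = 1/(μ-λ)
W = 1/(16.3-10.1) = 1/6.20
W = 0.1613 hours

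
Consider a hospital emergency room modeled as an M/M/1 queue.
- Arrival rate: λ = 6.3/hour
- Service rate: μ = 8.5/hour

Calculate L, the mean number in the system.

ρ = λ/μ = 6.3/8.5 = 0.7412
For M/M/1: L = λ/(μ-λ)
L = 6.3/(8.5-6.3) = 6.3/2.20
L = 2.8636 patients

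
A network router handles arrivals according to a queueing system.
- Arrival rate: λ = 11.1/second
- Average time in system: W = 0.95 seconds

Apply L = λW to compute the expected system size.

Little's Law: L = λW
L = 11.1 × 0.95 = 10.5450 packets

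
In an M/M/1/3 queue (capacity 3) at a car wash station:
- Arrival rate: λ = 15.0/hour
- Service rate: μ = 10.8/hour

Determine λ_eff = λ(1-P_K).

ρ = λ/μ = 15.0/10.8 = 1.3889
P₀ = (1-ρ)/(1-ρ^(K+1)) = (1-1.3889)/(1-1.3889^4) = -0.3889/-2.7212 = 0.1429
P_K = P₀×ρ^K = 0.1429 × 1.3889^3 = 0.1429 × 2.6792 = 0.3829
λ_eff = λ(1-P_K) = 15.0 × (1 - 0.3829) = 15.0 × 0.6171 = 9.2565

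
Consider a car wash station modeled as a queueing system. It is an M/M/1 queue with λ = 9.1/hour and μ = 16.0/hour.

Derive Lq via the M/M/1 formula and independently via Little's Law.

Method 1 (direct): Lq = λ²/(μ(μ-λ)) = 82.81/(16.0 × 6.90) = 0.7501

Method 2 (Little's Law):
W = 1/(μ-λ) = 1/6.90 = 0.14493
Wq = W - 1/μ = 0.14493 - 0.062500 = 0.08243
Lq = λWq = 9.1 × 0.08243 = 0.7501 ✔ (matches Method 1)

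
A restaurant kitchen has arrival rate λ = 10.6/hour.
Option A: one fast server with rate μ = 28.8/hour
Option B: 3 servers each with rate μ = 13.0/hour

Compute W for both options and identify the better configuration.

Option A: single server μ = 28.8 (M/M/1)
  ρ_A = 10.6/28.8 = 0.3681
  W_A = 1/(μ-λ) = 1/(28.8-10.6) = 1/18.20 = 0.05495

Option B: 3 servers μ = 13.0 (M/M/3)
  ρ_B = λ/(cμ) = 10.6/(3×13.0) = 0.2718
  Offered load a = λ/μ = cρ = 10.6/13.0 = 0.8154
  P₀ = [ Σₙ₌₀^2 aⁿ/n! + a^3/(3!(1-ρ)) ]⁻¹
  Σ = a^0/0! + a^1/1! + a^2/2! = 1.0000 + 0.8154 + 0.3324 = 2.1478
  a^3/(3!(1-ρ)) = 0.5421/(6 × 0.7282) = 0.1241
  P₀ = 1/(2.1478 + 0.1241) = 0.4402
  Lq = P₀·a^3·ρ / (3!(1-ρ)²) = 0.4402 × 0.5421 × 0.2718 / (6 × 0.5303) = 0.02038
  Wq_B = Lq/λ = 0.020384/10.6 = 0.0019230
  W_B = Wq_B + 1/μ = 0.0019230 + 0.076923 = 0.07885

Since W_A = 0.05495 < W_B = 0.07885, Option A (single fast server) has the shorter time in system.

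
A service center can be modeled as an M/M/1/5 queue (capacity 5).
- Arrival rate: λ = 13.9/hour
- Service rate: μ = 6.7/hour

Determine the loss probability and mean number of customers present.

ρ = λ/μ = 13.9/6.7 = 2.07463
P₀ = (1-ρ)/(1-ρ^(K+1)) = (1-2.07463)/(1-2.07463^6) = -1.0746/-78.7341 = 0.01365
P_K = P₀×ρ^K = 0.01365 × 2.07463^5 = 0.01365 × 38.4329 = 0.5246
Blocking probability P_5 = 0.5246 (52.46%)
L = ρ[1 - (K+1)ρ^K + Kρ^(K+1)] / [(1-ρ)(1-ρ^(K+1))]
L = 2.07463 × (1 - 6×38.4329 + 5×79.7341) / ((1 - 2.07463) × (1 - 79.7341)) = 4.1457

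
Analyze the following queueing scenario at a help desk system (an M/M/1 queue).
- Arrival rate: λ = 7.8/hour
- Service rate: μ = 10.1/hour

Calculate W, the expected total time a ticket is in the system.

First, compute utilization: ρ = λ/μ = 7.8/10.1 = 0.7723
For M/M/1: W = 1/(μ-λ)
W = 1/(10.1-7.8) = 1/2.30
W = 0.4348 hours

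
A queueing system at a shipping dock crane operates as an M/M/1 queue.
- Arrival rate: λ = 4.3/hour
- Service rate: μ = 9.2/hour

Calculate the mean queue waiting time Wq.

First, compute utilization: ρ = λ/μ = 4.3/9.2 = 0.4674
For M/M/1: Wq = λ/(μ(μ-λ))
Wq = 4.3/(9.2 × (9.2-4.3))
Wq = 4.3/(9.2 × 4.90)
Wq = 0.09539 hours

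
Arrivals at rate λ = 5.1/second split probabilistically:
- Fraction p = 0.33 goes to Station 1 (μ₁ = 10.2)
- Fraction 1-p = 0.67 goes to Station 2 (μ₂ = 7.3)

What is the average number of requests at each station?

Effective rates: λ₁ = 5.1×0.33 = 1.683, λ₂ = 5.1×0.67 = 3.417
Station 1: ρ₁ = 1.683/10.2 = 0.1650, L₁ = ρ₁/(1-ρ₁) = 0.1650/(1-0.1650) = 0.1976
Station 2: ρ₂ = 3.417/7.3 = 0.46808, L₂ = ρ₂/(1-ρ₂) = 0.46808/(1-0.46808) = 0.8800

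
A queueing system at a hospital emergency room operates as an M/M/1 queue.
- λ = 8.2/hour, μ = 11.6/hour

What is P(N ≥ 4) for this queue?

ρ = λ/μ = 8.2/11.6 = 0.7069
P(N ≥ n) = ρⁿ
P(N ≥ 4) = 0.7069^4
P(N ≥ 4) = 0.2497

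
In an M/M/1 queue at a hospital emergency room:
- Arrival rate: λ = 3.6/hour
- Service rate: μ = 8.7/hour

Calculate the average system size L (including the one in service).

ρ = λ/μ = 3.6/8.7 = 0.4138
For M/M/1: L = λ/(μ-λ)
L = 3.6/(8.7-3.6) = 3.6/5.10
L = 0.7059 patients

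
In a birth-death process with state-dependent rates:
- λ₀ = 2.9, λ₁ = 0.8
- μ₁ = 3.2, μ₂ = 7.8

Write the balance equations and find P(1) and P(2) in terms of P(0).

Balance equations:
State 0: λ₀P₀ = μ₁P₁ → P₁ = (λ₀/μ₁)P₀ = (2.9/3.2)P₀ = 0.9062P₀
State 1: P₂ = (λ₀λ₁)/(μ₁μ₂)P₀ = (2.9×0.8)/(3.2×7.8)P₀ = 0.09295P₀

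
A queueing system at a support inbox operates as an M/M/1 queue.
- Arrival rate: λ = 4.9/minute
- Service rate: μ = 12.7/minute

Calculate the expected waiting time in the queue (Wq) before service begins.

First, compute utilization: ρ = λ/μ = 4.9/12.7 = 0.3858
For M/M/1: Wq = λ/(μ(μ-λ))
Wq = 4.9/(12.7 × (12.7-4.9))
Wq = 4.9/(12.7 × 7.80)
Wq = 0.04946 minutes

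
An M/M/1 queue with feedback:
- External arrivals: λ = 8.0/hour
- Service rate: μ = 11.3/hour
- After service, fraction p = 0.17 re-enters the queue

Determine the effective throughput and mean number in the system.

Effective arrival rate: λ_eff = λ/(1-p) = 8.0/(1-0.17) = 8.0/0.83 = 9.6386
ρ = λ_eff/μ = 9.6386/11.3 = 0.85297
L = ρ/(1-ρ) = 0.85297/(1-0.85297) = 5.8013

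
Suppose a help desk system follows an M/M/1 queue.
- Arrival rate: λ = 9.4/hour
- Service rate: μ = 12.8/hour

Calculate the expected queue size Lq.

ρ = λ/μ = 9.4/12.8 = 0.7344
For M/M/1: Lq = λ²/(μ(μ-λ))
Lq = 88.36/(12.8 × 3.40)
Lq = 2.0303 tickets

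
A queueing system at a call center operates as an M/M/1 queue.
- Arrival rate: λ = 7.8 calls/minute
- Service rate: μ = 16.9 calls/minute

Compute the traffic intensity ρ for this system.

Server utilization: ρ = λ/μ
ρ = 7.8/16.9 = 0.4615
The server is busy 46.15% of the time.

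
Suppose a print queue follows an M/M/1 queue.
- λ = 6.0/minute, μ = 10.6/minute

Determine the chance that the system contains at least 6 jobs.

ρ = λ/μ = 6.0/10.6 = 0.56604
P(N ≥ n) = ρⁿ
P(N ≥ 6) = 0.56604^6
P(N ≥ 6) = 0.03289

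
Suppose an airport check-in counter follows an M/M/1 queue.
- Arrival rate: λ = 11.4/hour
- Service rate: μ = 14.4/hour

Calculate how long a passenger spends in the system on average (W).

First, compute utilization: ρ = λ/μ = 11.4/14.4 = 0.7917
For M/M/1: W = 1/(μ-λ)
W = 1/(14.4-11.4) = 1/3.00
W = 0.3333 hours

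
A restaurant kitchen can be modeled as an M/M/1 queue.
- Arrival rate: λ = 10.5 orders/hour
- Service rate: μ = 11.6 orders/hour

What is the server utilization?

Server utilization: ρ = λ/μ
ρ = 10.5/11.6 = 0.9052
The server is busy 90.52% of the time.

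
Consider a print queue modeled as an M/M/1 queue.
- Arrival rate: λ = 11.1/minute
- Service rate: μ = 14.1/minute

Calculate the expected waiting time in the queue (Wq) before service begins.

First, compute utilization: ρ = λ/μ = 11.1/14.1 = 0.7872
For M/M/1: Wq = λ/(μ(μ-λ))
Wq = 11.1/(14.1 × (14.1-11.1))
Wq = 11.1/(14.1 × 3.00)
Wq = 0.2624 minutes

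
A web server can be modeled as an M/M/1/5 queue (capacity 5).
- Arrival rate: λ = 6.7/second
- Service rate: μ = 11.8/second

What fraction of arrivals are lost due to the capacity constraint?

ρ = λ/μ = 6.7/11.8 = 0.5678
P₀ = (1-ρ)/(1-ρ^(K+1)) = (1-0.5678)/(1-0.5678^6) = 0.4322/0.9665 = 0.4472
P_K = P₀×ρ^K = 0.4472 × 0.5678^5 = 0.4472 × 0.05902 = 0.02639
Blocking probability = 2.64%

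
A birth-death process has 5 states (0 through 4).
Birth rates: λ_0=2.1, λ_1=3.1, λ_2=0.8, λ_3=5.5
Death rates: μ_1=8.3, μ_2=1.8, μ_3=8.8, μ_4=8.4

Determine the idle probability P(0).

Ratios P(n)/P(0) = (λ₀···λₙ₋₁)/(μ₁···μₙ):
P(1)/P(0) = (2.1)/(8.3) = 0.2530
P(2)/P(0) = (2.1×3.1)/(8.3×1.8) = 0.4357
P(3)/P(0) = (2.1×3.1×0.8)/(8.3×1.8×8.8) = 0.03961
P(4)/P(0) = (2.1×3.1×0.8×5.5)/(8.3×1.8×8.8×8.4) = 0.02594

Normalization: ∑ P(n) = 1
P(0) × (1.0000 + 0.2530 + 0.4357 + 0.03961 + 0.02594) = 1
P(0) × 1.7543 = 1
P(0) = 1/1.7543 = 0.5700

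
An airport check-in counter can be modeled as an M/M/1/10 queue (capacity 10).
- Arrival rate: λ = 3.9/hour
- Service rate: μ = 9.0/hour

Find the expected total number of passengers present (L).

ρ = λ/μ = 3.9/9.0 = 0.43333
P₀ = (1-ρ)/(1-ρ^(K+1)) = (1-0.43333)/(1-0.43333^11) = 0.56667/0.99990 = 0.5667
P_K = P₀×ρ^K = 0.5667 × 0.43333^10 = 0.5667 × 0.0002334 = 0.0001323
L = ρ[1 - (K+1)ρ^K + Kρ^(K+1)] / [(1-ρ)(1-ρ^(K+1))]
L = 0.43333 × (1 - 11×0.0002334 + 10×0.0001012) / ((1 - 0.43333) × (1 - 0.0001012)) = 0.7636 passengers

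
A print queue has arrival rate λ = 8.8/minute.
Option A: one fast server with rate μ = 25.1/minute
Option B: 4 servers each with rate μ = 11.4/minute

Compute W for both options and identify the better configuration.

Option A: single server μ = 25.1 (M/M/1)
  ρ_A = 8.8/25.1 = 0.3506
  W_A = 1/(μ-λ) = 1/(25.1-8.8) = 1/16.30 = 0.06135

Option B: 4 servers μ = 11.4 (M/M/4)
  ρ_B = λ/(cμ) = 8.8/(4×11.4) = 0.1930
  Offered load a = λ/μ = cρ = 8.8/11.4 = 0.7719
  P₀ = [ Σₙ₌₀^3 aⁿ/n! + a^4/(4!(1-ρ)) ]⁻¹
  Σ = a^0/0! + a^1/1! + a^2/2! + a^3/3! = 1.0000 + 0.7719 + 0.2979 + 0.07666 = 2.1465
  a^4/(4!(1-ρ)) = 0.3551/(24 × 0.8070) = 0.01833
  P₀ = 1/(2.1465 + 0.01833) = 0.4619
  Lq = P₀·a^4·ρ / (4!(1-ρ)²) = 0.4619 × 0.3551 × 0.1930 / (24 × 0.6513) = 0.002025
  Wq_B = Lq/λ = 0.002025/8.8 = 0.0002301
  W_B = Wq_B + 1/μ = 0.0002301 + 0.08772 = 0.08795

Since W_A = 0.06135 < W_B = 0.08795, Option A (single fast server) has the shorter time in system.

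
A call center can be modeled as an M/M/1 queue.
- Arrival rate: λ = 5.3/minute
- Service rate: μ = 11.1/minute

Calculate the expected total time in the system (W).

First, compute utilization: ρ = λ/μ = 5.3/11.1 = 0.4775
For M/M/1: W = 1/(μ-λ)
W = 1/(11.1-5.3) = 1/5.80
W = 0.1724 minutes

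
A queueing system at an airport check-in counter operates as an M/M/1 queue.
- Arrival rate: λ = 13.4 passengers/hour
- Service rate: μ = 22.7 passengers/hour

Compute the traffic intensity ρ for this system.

Server utilization: ρ = λ/μ
ρ = 13.4/22.7 = 0.5903
The server is busy 59.03% of the time.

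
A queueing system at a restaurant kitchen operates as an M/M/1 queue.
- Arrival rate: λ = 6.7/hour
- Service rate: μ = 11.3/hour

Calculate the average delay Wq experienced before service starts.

First, compute utilization: ρ = λ/μ = 6.7/11.3 = 0.5929
For M/M/1: Wq = λ/(μ(μ-λ))
Wq = 6.7/(11.3 × (11.3-6.7))
Wq = 6.7/(11.3 × 4.60)
Wq = 0.1289 hours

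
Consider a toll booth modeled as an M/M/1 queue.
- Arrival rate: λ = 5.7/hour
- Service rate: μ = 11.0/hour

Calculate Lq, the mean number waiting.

ρ = λ/μ = 5.7/11.0 = 0.5182
For M/M/1: Lq = λ²/(μ(μ-λ))
Lq = 32.49/(11.0 × 5.30)
Lq = 0.5573 vehicles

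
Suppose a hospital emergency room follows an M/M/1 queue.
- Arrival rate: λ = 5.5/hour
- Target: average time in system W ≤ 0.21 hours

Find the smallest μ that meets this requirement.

For M/M/1: W = 1/(μ-λ)
Need W ≤ 0.21, so 1/(μ-λ) ≤ 0.21
μ - λ ≥ 1/0.21 = 4.7619
μ ≥ 5.5 + 4.7619 = 10.2619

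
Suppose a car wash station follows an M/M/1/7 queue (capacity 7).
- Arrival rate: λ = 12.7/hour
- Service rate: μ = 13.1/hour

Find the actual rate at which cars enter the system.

ρ = λ/μ = 12.7/13.1 = 0.96947
P₀ = (1-ρ)/(1-ρ^(K+1)) = (1-0.96947)/(1-0.96947^8) = 0.03053/0.2197 = 0.1390
P_K = P₀×ρ^K = 0.1390 × 0.96947^7 = 0.1390 × 0.8049 = 0.1119
λ_eff = λ(1-P_K) = 12.7 × (1 - 0.11186) = 12.7 × 0.88814 = 11.2794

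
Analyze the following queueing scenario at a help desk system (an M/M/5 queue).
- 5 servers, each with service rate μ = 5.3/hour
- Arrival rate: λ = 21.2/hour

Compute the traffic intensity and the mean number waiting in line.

Traffic intensity: ρ = λ/(cμ) = 21.2/(5×5.3) = 0.8000
Since ρ = 0.8000 < 1, system is stable.
Offered load a = λ/μ = cρ = 21.2/5.3 = 4.0000
P₀ = [ Σₙ₌₀^4 aⁿ/n! + a^5/(5!(1-ρ)) ]⁻¹
Σ = a^0/0! + a^1/1! + a^2/2! + a^3/3! + a^4/4! = 1.000000 + 4.000000 + 8.000000 + 10.66667 + 10.66667 = 34.3333
a^5/(5!(1-ρ)) = 1024.0000/(120 × 0.2000) = 42.6667
P₀ = 1/(34.3333 + 42.6667) = 0.01299
Lq = P₀·a^5·ρ / (5!(1-ρ)²) = 0.012987013 × 1024.0000 × 0.80000000 / (120 × 0.040000000) = 2.2165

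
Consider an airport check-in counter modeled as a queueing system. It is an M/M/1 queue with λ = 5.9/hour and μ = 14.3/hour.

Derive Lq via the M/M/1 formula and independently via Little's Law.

Method 1 (direct): Lq = λ²/(μ(μ-λ)) = 34.81/(14.3 × 8.40) = 0.2898

Method 2 (Little's Law):
W = 1/(μ-λ) = 1/8.40 = 0.11905
Wq = W - 1/μ = 0.11905 - 0.069930 = 0.04912
Lq = λWq = 5.9 × 0.04912 = 0.2898 ✔ (matches Method 1)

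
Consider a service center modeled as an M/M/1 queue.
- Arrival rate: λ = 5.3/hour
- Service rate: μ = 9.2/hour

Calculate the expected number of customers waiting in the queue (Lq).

ρ = λ/μ = 5.3/9.2 = 0.5761
For M/M/1: Lq = λ²/(μ(μ-λ))
Lq = 28.09/(9.2 × 3.90)
Lq = 0.7829 customers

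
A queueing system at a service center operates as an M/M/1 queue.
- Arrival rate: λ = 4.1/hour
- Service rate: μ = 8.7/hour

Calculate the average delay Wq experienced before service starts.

First, compute utilization: ρ = λ/μ = 4.1/8.7 = 0.4713
For M/M/1: Wq = λ/(μ(μ-λ))
Wq = 4.1/(8.7 × (8.7-4.1))
Wq = 4.1/(8.7 × 4.60)
Wq = 0.1024 hours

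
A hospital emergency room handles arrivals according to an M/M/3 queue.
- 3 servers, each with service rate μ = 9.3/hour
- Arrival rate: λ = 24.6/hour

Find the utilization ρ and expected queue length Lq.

Traffic intensity: ρ = λ/(cμ) = 24.6/(3×9.3) = 0.8817
Since ρ = 0.8817 < 1, system is stable.
Offered load a = λ/μ = cρ = 24.6/9.3 = 2.6452
P₀ = [ Σₙ₌₀^2 aⁿ/n! + a^3/(3!(1-ρ)) ]⁻¹
Σ = a^0/0! + a^1/1! + a^2/2! = 1.0000 + 2.6452 + 3.4984 = 7.1436
a^3/(3!(1-ρ)) = 18.50787/(6 × 0.1182796) = 26.0793
P₀ = 1/(7.1436 + 26.0793) = 0.03010
Lq = P₀·a^3·ρ / (3!(1-ρ)²) = 0.030100 × 18.5079 × 0.88172 / (6 × 0.013990) = 5.8517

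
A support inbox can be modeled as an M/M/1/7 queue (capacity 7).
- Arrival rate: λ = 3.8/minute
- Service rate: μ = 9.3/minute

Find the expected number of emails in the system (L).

ρ = λ/μ = 3.8/9.3 = 0.4086
P₀ = (1-ρ)/(1-ρ^(K+1)) = (1-0.4086)/(1-0.4086^8) = 0.5914/0.9992 = 0.5919
P_K = P₀×ρ^K = 0.5919 × 0.4086^7 = 0.5919 × 0.001901 = 0.001125
L = ρ[1 - (K+1)ρ^K + Kρ^(K+1)] / [(1-ρ)(1-ρ^(K+1))]
L = 0.4086 × (1 - 8×0.001901 + 7×0.0007769) / ((1 - 0.4086) × (1 - 0.0007769)) = 0.6847 emails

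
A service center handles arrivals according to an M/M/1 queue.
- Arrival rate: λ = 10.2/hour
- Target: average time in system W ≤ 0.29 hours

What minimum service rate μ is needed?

For M/M/1: W = 1/(μ-λ)
Need W ≤ 0.29, so 1/(μ-λ) ≤ 0.29
μ - λ ≥ 1/0.29 = 3.4483
μ ≥ 10.2 + 3.4483 = 13.6483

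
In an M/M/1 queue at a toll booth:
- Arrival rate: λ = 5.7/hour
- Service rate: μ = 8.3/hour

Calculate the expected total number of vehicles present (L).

ρ = λ/μ = 5.7/8.3 = 0.6867
For M/M/1: L = λ/(μ-λ)
L = 5.7/(8.3-5.7) = 5.7/2.60
L = 2.1923 vehicles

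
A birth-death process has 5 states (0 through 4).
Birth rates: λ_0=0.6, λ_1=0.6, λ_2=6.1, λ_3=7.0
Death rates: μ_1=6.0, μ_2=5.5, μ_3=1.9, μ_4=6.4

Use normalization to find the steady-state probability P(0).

Ratios P(n)/P(0) = (λ₀···λₙ₋₁)/(μ₁···μₙ):
P(1)/P(0) = (0.6)/(6.0) = 0.1000
P(2)/P(0) = (0.6×0.6)/(6.0×5.5) = 0.01091
P(3)/P(0) = (0.6×0.6×6.1)/(6.0×5.5×1.9) = 0.03502
P(4)/P(0) = (0.6×0.6×6.1×7.0)/(6.0×5.5×1.9×6.4) = 0.03831

Normalization: ∑ P(n) = 1
P(0) × (1.0000 + 0.1000 + 0.01091 + 0.03502 + 0.03831) = 1
P(0) × 1.18424 = 1
P(0) = 1/1.18424 = 0.8444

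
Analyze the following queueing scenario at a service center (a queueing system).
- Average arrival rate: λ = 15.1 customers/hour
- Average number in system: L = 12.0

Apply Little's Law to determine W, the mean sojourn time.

Little's Law: L = λW, so W = L/λ
W = 12.0/15.1 = 0.7947 hours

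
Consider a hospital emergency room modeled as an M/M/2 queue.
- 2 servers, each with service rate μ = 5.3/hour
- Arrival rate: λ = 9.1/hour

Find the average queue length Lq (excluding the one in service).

Traffic intensity: ρ = λ/(cμ) = 9.1/(2×5.3) = 0.8585
Since ρ = 0.8585 < 1, system is stable.
Offered load a = λ/μ = cρ = 9.1/5.3 = 1.7170
P₀ = [ Σₙ₌₀^1 aⁿ/n! + a^2/(2!(1-ρ)) ]⁻¹
Σ = a^0/0! + a^1/1! = 1.0000 + 1.7170 = 2.7170
a^2/(2!(1-ρ)) = 2.94802/(2 × 0.141509) = 10.4164
P₀ = 1/(2.7170 + 10.4164) = 0.07614
Lq = P₀·a^2·ρ / (2!(1-ρ)²) = 0.0761421 × 2.94802 × 0.858491 / (2 × 0.0200249) = 4.8116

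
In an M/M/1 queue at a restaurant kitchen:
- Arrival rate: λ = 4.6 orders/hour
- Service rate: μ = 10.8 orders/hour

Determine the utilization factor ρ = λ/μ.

Server utilization: ρ = λ/μ
ρ = 4.6/10.8 = 0.4259
The server is busy 42.59% of the time.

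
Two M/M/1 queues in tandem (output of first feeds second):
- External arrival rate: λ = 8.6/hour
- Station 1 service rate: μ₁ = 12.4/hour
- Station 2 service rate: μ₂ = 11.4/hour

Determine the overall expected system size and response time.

By Jackson's theorem, each station behaves as independent M/M/1.
Station 1: ρ₁ = 8.6/12.4 = 0.6935, L₁ = ρ₁/(1-ρ₁) = λ/(μ₁-λ) = 8.6/3.80 = 2.2632
Station 2: ρ₂ = 8.6/11.4 = 0.7544, L₂ = ρ₂/(1-ρ₂) = λ/(μ₂-λ) = 8.6/2.80 = 3.0714
Total: L = L₁ + L₂ = 2.2632 + 3.0714 = 5.3346
W = L/λ = 5.3346/8.6 = 0.6203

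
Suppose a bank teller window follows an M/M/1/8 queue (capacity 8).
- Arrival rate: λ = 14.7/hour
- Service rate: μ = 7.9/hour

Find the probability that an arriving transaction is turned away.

ρ = λ/μ = 14.7/7.9 = 1.86076
P₀ = (1-ρ)/(1-ρ^(K+1)) = (1-1.86076)/(1-1.86076^9) = -0.8608/-266.4319 = 0.003231
P_K = P₀×ρ^K = 0.0032307 × 1.86076^8 = 0.0032307 × 143.7219 = 0.4643
Blocking probability = 46.43%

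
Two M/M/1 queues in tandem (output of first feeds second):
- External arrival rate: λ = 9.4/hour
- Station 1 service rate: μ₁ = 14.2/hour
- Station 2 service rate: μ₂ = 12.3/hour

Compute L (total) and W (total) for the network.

By Jackson's theorem, each station behaves as independent M/M/1.
Station 1: ρ₁ = 9.4/14.2 = 0.6620, L₁ = ρ₁/(1-ρ₁) = λ/(μ₁-λ) = 9.4/4.80 = 1.9583
Station 2: ρ₂ = 9.4/12.3 = 0.7642, L₂ = ρ₂/(1-ρ₂) = λ/(μ₂-λ) = 9.4/2.90 = 3.2414
Total: L = L₁ + L₂ = 1.9583 + 3.2414 = 5.1997
W = L/λ = 5.1997/9.4 = 0.5532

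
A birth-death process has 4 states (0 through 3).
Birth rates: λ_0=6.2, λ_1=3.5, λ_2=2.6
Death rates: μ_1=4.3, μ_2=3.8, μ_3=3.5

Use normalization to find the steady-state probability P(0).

Ratios P(n)/P(0) = (λ₀···λₙ₋₁)/(μ₁···μₙ):
P(1)/P(0) = (6.2)/(4.3) = 1.4419
P(2)/P(0) = (6.2×3.5)/(4.3×3.8) = 1.3280
P(3)/P(0) = (6.2×3.5×2.6)/(4.3×3.8×3.5) = 0.9865

Normalization: ∑ P(n) = 1
P(0) × (1.0000 + 1.4419 + 1.3280 + 0.9865) = 1
P(0) × 4.7564 = 1
P(0) = 1/4.7564 = 0.2102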